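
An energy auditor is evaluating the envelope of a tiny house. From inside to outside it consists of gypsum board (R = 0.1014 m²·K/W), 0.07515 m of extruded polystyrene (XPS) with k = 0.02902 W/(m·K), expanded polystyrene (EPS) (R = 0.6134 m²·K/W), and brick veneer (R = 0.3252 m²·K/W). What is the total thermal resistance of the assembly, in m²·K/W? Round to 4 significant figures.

3.630 m²·K/W

0.07515/0.02902 = 2.5896
R_total = 0.1014 + 2.5896 + 0.6134 + 0.3252 = 3.6296 m²·K/W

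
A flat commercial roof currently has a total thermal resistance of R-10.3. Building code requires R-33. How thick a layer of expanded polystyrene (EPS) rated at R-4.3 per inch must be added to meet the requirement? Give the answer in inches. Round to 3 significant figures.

5.28 in

ΔR = 33 − 10.3 = 22.7 ft²·°F·h/BTU
L = ΔR / (R/in) = 22.7/4.3 = 5.279 in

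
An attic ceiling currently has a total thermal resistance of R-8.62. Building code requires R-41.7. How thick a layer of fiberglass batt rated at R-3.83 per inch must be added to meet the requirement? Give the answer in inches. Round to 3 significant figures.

8.64 in

ΔR = 41.7 − 8.62 = 33.08 ft²·°F·h/BTU
L = ΔR / (R/in) = 33.08/3.83 = 8.637 in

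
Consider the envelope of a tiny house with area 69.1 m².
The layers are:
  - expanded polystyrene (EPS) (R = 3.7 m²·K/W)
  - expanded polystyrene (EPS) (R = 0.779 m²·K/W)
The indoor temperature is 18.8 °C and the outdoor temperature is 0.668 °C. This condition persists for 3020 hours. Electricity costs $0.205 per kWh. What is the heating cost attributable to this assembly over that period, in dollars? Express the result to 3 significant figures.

R_total = 3.7 + 0.779 = 4.479 m²·K/W
Q = 69.1 × (18.8 − 0.668) / 4.479 = 279.7 W
E = 279.7 W × 3020 h / 1000 = 844.8 kWh
Cost = 844.8 × 0.205 = $173.2

173 dollars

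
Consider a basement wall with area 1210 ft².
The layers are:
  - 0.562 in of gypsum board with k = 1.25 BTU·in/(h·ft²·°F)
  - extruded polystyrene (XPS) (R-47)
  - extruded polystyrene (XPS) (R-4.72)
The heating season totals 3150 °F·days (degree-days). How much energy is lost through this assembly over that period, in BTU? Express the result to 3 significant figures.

1750000 BTU

0.562/1.25 = 0.4496
R_total = 0.4496 + 47 + 4.72 = 52.17 ft²·°F·h/BTU
E = A × HDD × 24 / R = 1210 × 3150 × 24 / 52.17 = 1753000 BTU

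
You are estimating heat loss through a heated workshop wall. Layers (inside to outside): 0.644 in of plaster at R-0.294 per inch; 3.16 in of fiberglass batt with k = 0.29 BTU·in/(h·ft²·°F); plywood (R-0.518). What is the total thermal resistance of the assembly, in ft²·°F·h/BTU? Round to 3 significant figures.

11.6 ft²·°F·h/BTU

0.644 × 0.294 = 0.1893
3.16/0.29 = 10.9
R_total = 0.1893 + 10.9 + 0.518 = 11.6 ft²·°F·h/BTU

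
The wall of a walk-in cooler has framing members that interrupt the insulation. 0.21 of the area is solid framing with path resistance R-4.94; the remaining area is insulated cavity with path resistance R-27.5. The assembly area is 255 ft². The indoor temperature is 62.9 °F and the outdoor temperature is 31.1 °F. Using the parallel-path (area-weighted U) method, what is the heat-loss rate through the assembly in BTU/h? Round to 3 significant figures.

U_eff = 0.79/27.5 + 0.21/4.94 = 0.02873 + 0.04251 = 0.07124
R_eff = 1/U_eff = 14.04 ft²·°F·h/BTU
Q = 255 × (62.9 − 31.1) / 14.04 = 577.7 BTU/h

578 BTU/h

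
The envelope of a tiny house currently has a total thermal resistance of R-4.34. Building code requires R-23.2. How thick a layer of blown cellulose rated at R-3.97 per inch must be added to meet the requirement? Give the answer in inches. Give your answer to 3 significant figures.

4.75 in

ΔR = 23.2 − 4.34 = 18.86 ft²·°F·h/BTU
L = ΔR / (R/in) = 18.86/3.97 = 4.751 in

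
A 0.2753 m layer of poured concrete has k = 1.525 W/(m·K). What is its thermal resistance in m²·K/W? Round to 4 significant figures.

R = L/k = 0.2753/1.525 = 0.18052 m²·K/W

0.1805 m²·K/W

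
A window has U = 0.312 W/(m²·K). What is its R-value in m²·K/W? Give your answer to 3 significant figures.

3.21 m²·K/W

R = 1/U = 1/0.312 = 3.205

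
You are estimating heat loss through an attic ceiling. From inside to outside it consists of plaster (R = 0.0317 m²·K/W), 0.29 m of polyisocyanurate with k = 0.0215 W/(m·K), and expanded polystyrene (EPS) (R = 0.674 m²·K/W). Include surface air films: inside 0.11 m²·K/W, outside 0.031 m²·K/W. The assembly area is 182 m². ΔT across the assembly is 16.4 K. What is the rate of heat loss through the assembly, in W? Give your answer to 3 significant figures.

0.29/0.0215 = 13.49
R_total = 0.11 + 0.0317 + 13.49 + 0.674 + 0.031 = 14.34 m²·K/W
Q = A·ΔT/R = 182 × 16.4 / 14.34 = 208.2 W

208 W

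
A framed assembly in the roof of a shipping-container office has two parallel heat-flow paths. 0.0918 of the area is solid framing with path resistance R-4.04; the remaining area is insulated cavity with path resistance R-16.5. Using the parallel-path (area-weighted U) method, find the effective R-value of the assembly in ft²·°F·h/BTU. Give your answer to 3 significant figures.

U_eff = 0.9082/16.5 + 0.0918/4.04 = 0.05504 + 0.02272 = 0.07777
R_eff = 1/U_eff = 12.86 ft²·°F·h/BTU

12.9 ft²·°F·h/BTU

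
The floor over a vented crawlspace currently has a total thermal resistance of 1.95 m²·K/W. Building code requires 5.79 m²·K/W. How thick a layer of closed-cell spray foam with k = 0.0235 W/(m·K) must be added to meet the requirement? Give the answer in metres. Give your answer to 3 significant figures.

ΔR = 5.79 − 1.95 = 3.84 m²·K/W
L = ΔR × k = 3.84 × 0.0235 = 0.09024 m

0.0902 m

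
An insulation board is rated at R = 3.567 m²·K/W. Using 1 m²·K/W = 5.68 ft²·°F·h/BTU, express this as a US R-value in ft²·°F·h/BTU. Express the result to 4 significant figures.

20.26 ft²·°F·h/BTU

R_US = 3.567 × 5.68 = 20.261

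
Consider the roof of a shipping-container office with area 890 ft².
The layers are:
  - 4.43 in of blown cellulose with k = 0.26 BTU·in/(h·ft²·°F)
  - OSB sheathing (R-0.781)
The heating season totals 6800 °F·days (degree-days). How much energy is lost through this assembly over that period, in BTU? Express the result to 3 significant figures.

4.43/0.26 = 17.04
R_total = 17.04 + 0.781 = 17.82 ft²·°F·h/BTU
E = A × HDD × 24 / R = 890 × 6800 × 24 / 17.82 = 8151000 BTU

8150000 BTU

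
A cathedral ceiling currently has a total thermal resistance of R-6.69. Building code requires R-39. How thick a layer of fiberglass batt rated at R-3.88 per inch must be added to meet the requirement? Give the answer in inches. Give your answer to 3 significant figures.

ΔR = 39 − 6.69 = 32.31 ft²·°F·h/BTU
L = ΔR / (R/in) = 32.31/3.88 = 8.327 in

8.33 in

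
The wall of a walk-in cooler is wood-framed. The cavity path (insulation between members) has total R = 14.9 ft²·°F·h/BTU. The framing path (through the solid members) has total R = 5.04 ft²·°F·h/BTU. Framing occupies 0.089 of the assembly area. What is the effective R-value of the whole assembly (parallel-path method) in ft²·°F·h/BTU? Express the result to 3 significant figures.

U_eff = 0.911/14.9 + 0.089/5.04 = 0.06114 + 0.01766 = 0.0788
R_eff = 1/U_eff = 12.69 ft²·°F·h/BTU

12.7 ft²·°F·h/BTU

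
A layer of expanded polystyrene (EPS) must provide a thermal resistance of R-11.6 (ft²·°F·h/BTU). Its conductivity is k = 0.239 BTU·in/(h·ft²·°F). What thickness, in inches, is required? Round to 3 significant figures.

2.77 in

L = R × k = 11.6 × 0.239 = 2.772 in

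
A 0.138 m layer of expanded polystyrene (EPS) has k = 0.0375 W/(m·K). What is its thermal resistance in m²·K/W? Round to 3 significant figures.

R = L/k = 0.138/0.0375 = 3.68 m²·K/W

3.68 m²·K/W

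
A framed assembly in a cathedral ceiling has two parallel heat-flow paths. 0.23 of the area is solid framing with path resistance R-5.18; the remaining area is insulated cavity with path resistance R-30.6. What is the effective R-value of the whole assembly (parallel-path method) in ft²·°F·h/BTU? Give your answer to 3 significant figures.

14.4 ft²·°F·h/BTU

U_eff = 0.77/30.6 + 0.23/5.18 = 0.02516 + 0.0444 = 0.06956
R_eff = 1/U_eff = 14.38 ft²·°F·h/BTU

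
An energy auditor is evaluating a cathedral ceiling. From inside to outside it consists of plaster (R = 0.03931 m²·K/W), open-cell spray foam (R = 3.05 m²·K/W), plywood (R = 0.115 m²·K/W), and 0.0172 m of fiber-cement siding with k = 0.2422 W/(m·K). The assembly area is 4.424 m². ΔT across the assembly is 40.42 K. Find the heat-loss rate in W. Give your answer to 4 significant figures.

54.60 W

0.0172/0.2422 = 0.071016
R_total = 0.03931 + 3.05 + 0.115 + 0.071016 = 3.2753 m²·K/W
Q = A·ΔT/R = 4.424 × 40.42 / 3.2753 = 54.596 W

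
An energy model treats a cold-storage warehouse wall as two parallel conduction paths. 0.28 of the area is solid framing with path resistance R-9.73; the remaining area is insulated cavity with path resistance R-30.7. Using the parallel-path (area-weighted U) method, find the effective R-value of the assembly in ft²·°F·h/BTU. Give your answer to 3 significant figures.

19.1 ft²·°F·h/BTU

U_eff = 0.72/30.7 + 0.28/9.73 = 0.02345 + 0.02878 = 0.05223
R_eff = 1/U_eff = 19.15 ft²·°F·h/BTU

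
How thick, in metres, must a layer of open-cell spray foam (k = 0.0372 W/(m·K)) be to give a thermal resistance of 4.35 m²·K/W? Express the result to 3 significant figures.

L = R·k = 4.35 × 0.0372 = 0.1618 m

0.162 m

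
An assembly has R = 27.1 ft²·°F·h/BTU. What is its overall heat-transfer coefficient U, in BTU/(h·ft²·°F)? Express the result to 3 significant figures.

U = 1/R = 1/27.1 = 0.0369

0.0369 BTU/(h·ft²·°F)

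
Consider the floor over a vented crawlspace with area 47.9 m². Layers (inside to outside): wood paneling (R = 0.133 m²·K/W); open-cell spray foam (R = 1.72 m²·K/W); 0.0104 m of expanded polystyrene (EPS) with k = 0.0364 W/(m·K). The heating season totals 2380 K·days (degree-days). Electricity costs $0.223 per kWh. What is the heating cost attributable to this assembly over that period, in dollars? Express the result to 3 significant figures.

0.0104/0.0364 = 0.2857
R_total = 0.133 + 1.72 + 0.2857 = 2.139 m²·K/W
E = A × HDD × 24 / R / 1000 = 47.9 × 2380 × 24 / 2.139 / 1000 = 1279 kWh
Cost = 1279 × 0.223 = $285.3

285 dollars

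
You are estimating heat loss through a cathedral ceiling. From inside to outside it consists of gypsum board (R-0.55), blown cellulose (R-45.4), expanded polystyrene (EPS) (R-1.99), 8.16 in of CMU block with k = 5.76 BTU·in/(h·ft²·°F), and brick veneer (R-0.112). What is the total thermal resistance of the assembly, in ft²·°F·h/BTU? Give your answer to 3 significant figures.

8.16/5.76 = 1.417
R_total = 0.55 + 45.4 + 1.99 + 1.417 + 0.112 = 49.47 ft²·°F·h/BTU

49.5 ft²·°F·h/BTU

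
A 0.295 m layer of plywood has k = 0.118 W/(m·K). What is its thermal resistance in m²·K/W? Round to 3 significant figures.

R = L/k = 0.295/0.118 = 2.5 m²·K/W

2.50 m²·K/W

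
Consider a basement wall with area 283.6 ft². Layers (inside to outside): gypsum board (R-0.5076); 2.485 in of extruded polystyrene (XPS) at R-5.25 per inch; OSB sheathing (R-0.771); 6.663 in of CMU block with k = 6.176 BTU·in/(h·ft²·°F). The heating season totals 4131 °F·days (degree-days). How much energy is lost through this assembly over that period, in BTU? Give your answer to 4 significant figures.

2.485 × 5.25 = 13.046
6.663/6.176 = 1.0789
R_total = 0.5076 + 13.046 + 0.771 + 1.0789 = 15.404 ft²·°F·h/BTU
E = A × HDD × 24 / R = 283.6 × 4131 × 24 / 15.404 = 1825400 BTU

1825000 BTU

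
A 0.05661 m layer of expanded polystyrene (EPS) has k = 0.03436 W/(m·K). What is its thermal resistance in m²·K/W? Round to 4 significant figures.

1.648 m²·K/W

R = L/k = 0.05661/0.03436 = 1.6476 m²·K/W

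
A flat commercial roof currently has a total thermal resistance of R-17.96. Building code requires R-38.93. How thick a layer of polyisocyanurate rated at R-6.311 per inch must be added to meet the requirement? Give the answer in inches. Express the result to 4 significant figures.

ΔR = 38.93 − 17.96 = 20.97 ft²·°F·h/BTU
L = ΔR / (R/in) = 20.97/6.311 = 3.3228 in

3.323 in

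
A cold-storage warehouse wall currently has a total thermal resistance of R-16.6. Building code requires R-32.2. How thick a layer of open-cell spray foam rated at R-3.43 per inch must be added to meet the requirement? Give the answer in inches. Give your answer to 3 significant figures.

4.55 in

ΔR = 32.2 − 16.6 = 15.6 ft²·°F·h/BTU
L = ΔR / (R/in) = 15.6/3.43 = 4.548 in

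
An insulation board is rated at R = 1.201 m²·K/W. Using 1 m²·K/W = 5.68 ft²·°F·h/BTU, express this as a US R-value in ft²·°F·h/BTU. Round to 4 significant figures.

R_US = 1.201 × 5.68 = 6.8217

6.822 ft²·°F·h/BTU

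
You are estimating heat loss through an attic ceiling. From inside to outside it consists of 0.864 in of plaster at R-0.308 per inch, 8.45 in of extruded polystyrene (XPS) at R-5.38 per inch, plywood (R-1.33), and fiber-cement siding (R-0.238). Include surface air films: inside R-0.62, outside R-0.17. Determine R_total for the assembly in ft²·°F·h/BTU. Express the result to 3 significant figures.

0.864 × 0.308 = 0.2661
8.45 × 5.38 = 45.46
R_total = 0.62 + 0.2661 + 45.46 + 1.33 + 0.238 + 0.17 = 48.09 ft²·°F·h/BTU

48.1 ft²·°F·h/BTU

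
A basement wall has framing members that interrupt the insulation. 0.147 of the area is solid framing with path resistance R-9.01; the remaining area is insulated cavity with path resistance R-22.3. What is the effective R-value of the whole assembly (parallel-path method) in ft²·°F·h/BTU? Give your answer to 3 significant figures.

U_eff = 0.853/22.3 + 0.147/9.01 = 0.03825 + 0.01632 = 0.05457
R_eff = 1/U_eff = 18.33 ft²·°F·h/BTU

18.3 ft²·°F·h/BTU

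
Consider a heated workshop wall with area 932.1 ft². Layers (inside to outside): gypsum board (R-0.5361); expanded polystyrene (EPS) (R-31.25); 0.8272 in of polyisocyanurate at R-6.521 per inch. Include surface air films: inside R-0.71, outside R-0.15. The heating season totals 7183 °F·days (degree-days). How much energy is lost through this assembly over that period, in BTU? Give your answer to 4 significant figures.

4224000 BTU

0.8272 × 6.521 = 5.3942
R_total = 0.71 + 0.5361 + 31.25 + 5.3942 + 0.15 = 38.04 ft²·°F·h/BTU
E = A × HDD × 24 / R = 932.1 × 7183 × 24 / 38.04 = 4224100 BTU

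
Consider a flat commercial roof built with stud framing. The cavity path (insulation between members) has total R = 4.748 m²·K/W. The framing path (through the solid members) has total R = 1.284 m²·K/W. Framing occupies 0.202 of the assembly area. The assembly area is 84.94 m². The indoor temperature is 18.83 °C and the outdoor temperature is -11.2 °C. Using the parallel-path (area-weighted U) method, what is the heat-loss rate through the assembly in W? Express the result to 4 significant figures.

U_eff = 0.798/4.748 + 0.202/1.284 = 0.16807 + 0.15732 = 0.32539
R_eff = 1/U_eff = 3.0732 m²·K/W
Q = 84.94 × (18.83 − (-11.2)) / 3.0732 = 829.99 W

830.0 W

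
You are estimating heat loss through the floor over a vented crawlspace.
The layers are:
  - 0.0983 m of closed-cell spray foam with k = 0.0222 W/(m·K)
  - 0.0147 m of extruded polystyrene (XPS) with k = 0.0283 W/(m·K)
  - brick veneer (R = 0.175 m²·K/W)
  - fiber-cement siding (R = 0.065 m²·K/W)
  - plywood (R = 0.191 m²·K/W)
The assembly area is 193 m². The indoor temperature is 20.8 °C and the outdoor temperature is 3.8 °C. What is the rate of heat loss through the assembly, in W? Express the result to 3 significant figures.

0.0983/0.0222 = 4.428
0.0147/0.0283 = 0.5194
R_total = 4.428 + 0.5194 + 0.175 + 0.065 + 0.191 = 5.378 m²·K/W
Q = A·ΔT/R = 193 × (20.8 − 3.8) / 5.378 = 610 W

610 W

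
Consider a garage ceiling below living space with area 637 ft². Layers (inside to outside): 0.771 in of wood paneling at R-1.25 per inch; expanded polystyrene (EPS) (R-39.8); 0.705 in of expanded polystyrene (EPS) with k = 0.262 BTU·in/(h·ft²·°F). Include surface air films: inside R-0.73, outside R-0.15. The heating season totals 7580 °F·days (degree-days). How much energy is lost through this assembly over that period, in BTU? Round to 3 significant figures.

2610000 BTU

0.771 × 1.25 = 0.9637
0.705/0.262 = 2.691
R_total = 0.73 + 0.9637 + 39.8 + 2.691 + 0.15 = 44.33 ft²·°F·h/BTU
E = A × HDD × 24 / R = 637 × 7580 × 24 / 44.33 = 2614000 BTU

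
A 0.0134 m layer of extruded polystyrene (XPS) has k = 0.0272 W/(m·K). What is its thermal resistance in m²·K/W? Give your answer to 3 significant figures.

0.493 m²·K/W

R = L/k = 0.0134/0.0272 = 0.4926 m²·K/W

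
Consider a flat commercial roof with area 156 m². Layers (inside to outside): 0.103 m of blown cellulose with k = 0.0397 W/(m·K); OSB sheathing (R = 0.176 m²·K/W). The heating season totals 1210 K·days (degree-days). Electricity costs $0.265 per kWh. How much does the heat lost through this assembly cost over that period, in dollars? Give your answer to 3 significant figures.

433 dollars

0.103/0.0397 = 2.594
R_total = 2.594 + 0.176 = 2.77 m²·K/W
E = A × HDD × 24 / R / 1000 = 156 × 1210 × 24 / 2.77 / 1000 = 1635 kWh
Cost = 1635 × 0.265 = $433.3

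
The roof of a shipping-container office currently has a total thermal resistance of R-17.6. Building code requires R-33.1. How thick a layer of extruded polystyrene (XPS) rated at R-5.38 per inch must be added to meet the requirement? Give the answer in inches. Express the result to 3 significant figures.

2.88 in

ΔR = 33.1 − 17.6 = 15.5 ft²·°F·h/BTU
L = ΔR / (R/in) = 15.5/5.38 = 2.881 in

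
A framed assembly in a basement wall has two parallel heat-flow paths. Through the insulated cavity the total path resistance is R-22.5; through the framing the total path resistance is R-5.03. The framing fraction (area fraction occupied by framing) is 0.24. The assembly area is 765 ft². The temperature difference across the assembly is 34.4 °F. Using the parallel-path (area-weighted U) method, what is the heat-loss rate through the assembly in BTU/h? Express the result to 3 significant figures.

U_eff = 0.76/22.5 + 0.24/5.03 = 0.03378 + 0.04771 = 0.08149
R_eff = 1/U_eff = 12.27 ft²·°F·h/BTU
Q = 765 × 34.4 / 12.27 = 2145 BTU/h

2140 BTU/h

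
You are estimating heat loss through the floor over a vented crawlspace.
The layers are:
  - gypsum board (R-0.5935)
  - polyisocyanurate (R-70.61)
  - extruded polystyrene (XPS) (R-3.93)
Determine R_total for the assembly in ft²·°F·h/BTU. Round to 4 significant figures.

R_total = 0.5935 + 70.61 + 3.93 = 75.133 ft²·°F·h/BTU

75.13 ft²·°F·h/BTU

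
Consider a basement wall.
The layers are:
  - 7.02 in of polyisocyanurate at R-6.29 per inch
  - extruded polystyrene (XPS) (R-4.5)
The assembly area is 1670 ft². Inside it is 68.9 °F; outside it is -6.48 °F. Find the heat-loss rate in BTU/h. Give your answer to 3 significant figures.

7.02 × 6.29 = 44.16
R_total = 44.16 + 4.5 = 48.66 ft²·°F·h/BTU
Q = A·ΔT/R = 1670 × (68.9 − (-6.48)) / 48.66 = 2587 BTU/h

2590 BTU/h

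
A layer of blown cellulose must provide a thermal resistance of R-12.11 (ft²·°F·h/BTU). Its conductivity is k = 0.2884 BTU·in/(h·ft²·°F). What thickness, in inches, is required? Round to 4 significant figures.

L = R × k = 12.11 × 0.2884 = 3.4925 in

3.493 in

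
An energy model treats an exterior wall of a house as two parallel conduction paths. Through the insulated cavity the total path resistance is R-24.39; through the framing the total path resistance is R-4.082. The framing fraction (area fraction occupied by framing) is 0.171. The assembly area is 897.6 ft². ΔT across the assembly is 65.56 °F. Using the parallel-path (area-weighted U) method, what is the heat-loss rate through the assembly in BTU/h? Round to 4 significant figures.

U_eff = 0.829/24.39 + 0.171/4.082 = 0.033989 + 0.041891 = 0.075881
R_eff = 1/U_eff = 13.179 ft²·°F·h/BTU
Q = 897.6 × 65.56 / 13.179 = 4465.3 BTU/h

4465 BTU/h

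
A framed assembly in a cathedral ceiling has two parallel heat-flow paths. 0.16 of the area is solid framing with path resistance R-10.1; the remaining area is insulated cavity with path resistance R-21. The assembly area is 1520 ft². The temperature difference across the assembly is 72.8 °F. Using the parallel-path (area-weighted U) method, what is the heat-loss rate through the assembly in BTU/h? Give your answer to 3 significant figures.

U_eff = 0.84/21 + 0.16/10.1 = 0.04 + 0.01584 = 0.05584
R_eff = 1/U_eff = 17.91 ft²·°F·h/BTU
Q = 1520 × 72.8 / 17.91 = 6179 BTU/h

6180 BTU/h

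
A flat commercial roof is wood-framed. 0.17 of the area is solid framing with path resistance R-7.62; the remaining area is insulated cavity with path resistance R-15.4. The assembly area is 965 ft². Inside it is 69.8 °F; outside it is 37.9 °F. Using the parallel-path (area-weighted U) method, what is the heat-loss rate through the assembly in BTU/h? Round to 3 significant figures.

U_eff = 0.83/15.4 + 0.17/7.62 = 0.0539 + 0.02231 = 0.07621
R_eff = 1/U_eff = 13.12 ft²·°F·h/BTU
Q = 965 × (69.8 − 37.9) / 13.12 = 2346 BTU/h

2350 BTU/h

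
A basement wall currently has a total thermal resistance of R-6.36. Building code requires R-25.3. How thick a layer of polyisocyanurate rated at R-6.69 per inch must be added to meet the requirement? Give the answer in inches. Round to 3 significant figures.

ΔR = 25.3 − 6.36 = 18.94 ft²·°F·h/BTU
L = ΔR / (R/in) = 18.94/6.69 = 2.831 in

2.83 in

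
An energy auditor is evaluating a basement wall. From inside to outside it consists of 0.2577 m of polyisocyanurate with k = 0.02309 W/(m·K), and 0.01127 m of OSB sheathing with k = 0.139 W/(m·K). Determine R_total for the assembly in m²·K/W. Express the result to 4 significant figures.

0.2577/0.02309 = 11.161
0.01127/0.139 = 0.081079
R_total = 11.161 + 0.081079 = 11.242 m²·K/W

11.24 m²·K/W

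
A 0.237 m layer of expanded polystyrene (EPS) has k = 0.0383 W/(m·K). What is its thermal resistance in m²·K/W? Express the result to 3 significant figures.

6.19 m²·K/W

R = L/k = 0.237/0.0383 = 6.188 m²·K/W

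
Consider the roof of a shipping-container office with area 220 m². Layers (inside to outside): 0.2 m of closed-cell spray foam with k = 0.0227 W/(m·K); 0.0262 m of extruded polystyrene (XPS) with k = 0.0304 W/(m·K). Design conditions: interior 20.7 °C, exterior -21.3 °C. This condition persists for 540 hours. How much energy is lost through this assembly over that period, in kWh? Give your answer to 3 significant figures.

0.2/0.0227 = 8.811
0.0262/0.0304 = 0.8618
R_total = 8.811 + 0.8618 = 9.672 m²·K/W
Q = 220 × (20.7 − (-21.3)) / 9.672 = 955.3 W
E = 955.3 W × 540 h / 1000 = 515.9 kWh

516 kWh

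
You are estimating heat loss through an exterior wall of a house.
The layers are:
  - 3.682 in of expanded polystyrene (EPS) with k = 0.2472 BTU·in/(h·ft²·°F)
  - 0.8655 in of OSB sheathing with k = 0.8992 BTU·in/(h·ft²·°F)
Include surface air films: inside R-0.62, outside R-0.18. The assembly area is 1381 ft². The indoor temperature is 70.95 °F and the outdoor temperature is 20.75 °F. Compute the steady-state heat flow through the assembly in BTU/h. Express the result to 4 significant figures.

4162 BTU/h

3.682/0.2472 = 14.895
0.8655/0.8992 = 0.96252
R_total = 0.62 + 14.895 + 0.96252 + 0.18 = 16.657 ft²·°F·h/BTU
Q = A·ΔT/R = 1381 × (70.95 − 20.75) / 16.657 = 4161.9 BTU/h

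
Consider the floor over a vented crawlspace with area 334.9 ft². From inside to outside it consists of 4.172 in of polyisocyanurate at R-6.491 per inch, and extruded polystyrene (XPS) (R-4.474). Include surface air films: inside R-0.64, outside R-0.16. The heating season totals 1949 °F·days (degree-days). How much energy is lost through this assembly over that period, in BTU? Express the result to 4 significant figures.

484200 BTU

4.172 × 6.491 = 27.08
R_total = 0.64 + 27.08 + 4.474 + 0.16 = 32.354 ft²·°F·h/BTU
E = A × HDD × 24 / R = 334.9 × 1949 × 24 / 32.354 = 484180 BTU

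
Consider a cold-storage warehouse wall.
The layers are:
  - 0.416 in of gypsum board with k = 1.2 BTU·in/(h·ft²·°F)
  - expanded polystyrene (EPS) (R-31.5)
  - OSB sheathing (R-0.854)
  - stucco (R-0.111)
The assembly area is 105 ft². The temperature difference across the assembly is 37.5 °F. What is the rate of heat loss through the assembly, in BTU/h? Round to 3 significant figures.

120 BTU/h

0.416/1.2 = 0.3467
R_total = 0.3467 + 31.5 + 0.854 + 0.111 = 32.81 ft²·°F·h/BTU
Q = A·ΔT/R = 105 × 37.5 / 32.81 = 120 BTU/h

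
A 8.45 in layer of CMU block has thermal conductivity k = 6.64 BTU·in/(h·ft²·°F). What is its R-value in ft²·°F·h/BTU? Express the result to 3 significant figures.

1.27 ft²·°F·h/BTU

R = L/k = 8.45/6.64 = 1.273 ft²·°F·h/BTU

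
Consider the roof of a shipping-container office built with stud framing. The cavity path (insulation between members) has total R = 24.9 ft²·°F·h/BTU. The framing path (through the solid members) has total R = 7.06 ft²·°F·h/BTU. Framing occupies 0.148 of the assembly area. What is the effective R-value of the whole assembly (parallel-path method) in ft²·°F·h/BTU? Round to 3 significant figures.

18.1 ft²·°F·h/BTU

U_eff = 0.852/24.9 + 0.148/7.06 = 0.03422 + 0.02096 = 0.05518
R_eff = 1/U_eff = 18.12 ft²·°F·h/BTU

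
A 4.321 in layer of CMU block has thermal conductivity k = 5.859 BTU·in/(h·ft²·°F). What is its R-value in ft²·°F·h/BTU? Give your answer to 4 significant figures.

R = L/k = 4.321/5.859 = 0.7375 ft²·°F·h/BTU

0.7375 ft²·°F·h/BTU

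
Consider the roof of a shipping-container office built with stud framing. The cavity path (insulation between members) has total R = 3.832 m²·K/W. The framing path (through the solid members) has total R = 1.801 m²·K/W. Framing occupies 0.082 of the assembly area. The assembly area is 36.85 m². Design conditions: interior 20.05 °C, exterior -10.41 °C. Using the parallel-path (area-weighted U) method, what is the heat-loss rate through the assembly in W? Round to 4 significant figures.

320.0 W

U_eff = 0.918/3.832 + 0.082/1.801 = 0.23956 + 0.04553 = 0.28509
R_eff = 1/U_eff = 3.5076 m²·K/W
Q = 36.85 × (20.05 − (-10.41)) / 3.5076 = 320 W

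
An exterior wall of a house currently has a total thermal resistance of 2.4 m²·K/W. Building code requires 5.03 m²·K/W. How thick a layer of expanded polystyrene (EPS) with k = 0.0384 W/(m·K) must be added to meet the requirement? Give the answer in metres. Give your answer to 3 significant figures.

ΔR = 5.03 − 2.4 = 2.63 m²·K/W
L = ΔR × k = 2.63 × 0.0384 = 0.101 m

0.101 m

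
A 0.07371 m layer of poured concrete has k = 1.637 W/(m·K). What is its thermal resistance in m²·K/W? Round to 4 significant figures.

R = L/k = 0.07371/1.637 = 0.045027 m²·K/W

0.04503 m²·K/W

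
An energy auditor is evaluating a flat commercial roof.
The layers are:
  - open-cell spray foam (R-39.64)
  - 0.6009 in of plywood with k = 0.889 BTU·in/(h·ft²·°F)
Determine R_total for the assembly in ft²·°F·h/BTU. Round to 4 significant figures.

0.6009/0.889 = 0.67593
R_total = 39.64 + 0.67593 = 40.316 ft²·°F·h/BTU

40.32 ft²·°F·h/BTU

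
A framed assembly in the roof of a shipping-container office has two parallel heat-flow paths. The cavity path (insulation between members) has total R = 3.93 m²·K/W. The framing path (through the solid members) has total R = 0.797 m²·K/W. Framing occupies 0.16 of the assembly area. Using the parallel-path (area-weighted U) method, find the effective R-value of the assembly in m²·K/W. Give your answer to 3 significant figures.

U_eff = 0.84/3.93 + 0.16/0.797 = 0.2137 + 0.2008 = 0.4145
R_eff = 1/U_eff = 2.413 m²·K/W

2.41 m²·K/W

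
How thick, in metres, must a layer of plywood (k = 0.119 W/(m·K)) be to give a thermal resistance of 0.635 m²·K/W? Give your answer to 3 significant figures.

0.0756 m

L = R·k = 0.635 × 0.119 = 0.07556 m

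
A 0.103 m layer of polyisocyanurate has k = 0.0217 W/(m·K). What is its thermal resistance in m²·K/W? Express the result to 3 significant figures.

4.75 m²·K/W

R = L/k = 0.103/0.0217 = 4.747 m²·K/W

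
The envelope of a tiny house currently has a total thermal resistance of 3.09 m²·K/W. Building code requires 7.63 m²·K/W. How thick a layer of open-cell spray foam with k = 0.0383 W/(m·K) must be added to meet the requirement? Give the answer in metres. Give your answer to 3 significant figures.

ΔR = 7.63 − 3.09 = 4.54 m²·K/W
L = ΔR × k = 4.54 × 0.0383 = 0.1739 m

0.174 m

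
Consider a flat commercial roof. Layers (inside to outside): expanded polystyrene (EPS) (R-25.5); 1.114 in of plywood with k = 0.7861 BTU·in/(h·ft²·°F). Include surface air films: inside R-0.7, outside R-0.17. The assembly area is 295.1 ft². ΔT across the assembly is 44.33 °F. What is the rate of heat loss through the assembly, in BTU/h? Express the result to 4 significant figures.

470.8 BTU/h

1.114/0.7861 = 1.4171
R_total = 0.7 + 25.5 + 1.4171 + 0.17 = 27.787 ft²·°F·h/BTU
Q = A·ΔT/R = 295.1 × 44.33 / 27.787 = 470.79 BTU/h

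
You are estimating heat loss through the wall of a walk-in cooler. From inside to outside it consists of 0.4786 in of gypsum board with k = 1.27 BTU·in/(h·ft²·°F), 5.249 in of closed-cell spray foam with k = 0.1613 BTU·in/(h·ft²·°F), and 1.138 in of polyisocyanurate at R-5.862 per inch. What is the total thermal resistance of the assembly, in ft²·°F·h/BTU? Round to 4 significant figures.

0.4786/1.27 = 0.37685
5.249/0.1613 = 32.542
1.138 × 5.862 = 6.671
R_total = 0.37685 + 32.542 + 6.671 = 39.59 ft²·°F·h/BTU

39.59 ft²·°F·h/BTU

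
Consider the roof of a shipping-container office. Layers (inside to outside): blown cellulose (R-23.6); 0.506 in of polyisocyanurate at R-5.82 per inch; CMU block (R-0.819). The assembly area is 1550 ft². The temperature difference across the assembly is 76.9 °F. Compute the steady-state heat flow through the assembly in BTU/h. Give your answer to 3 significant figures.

4360 BTU/h

0.506 × 5.82 = 2.945
R_total = 23.6 + 2.945 + 0.819 = 27.36 ft²·°F·h/BTU
Q = A·ΔT/R = 1550 × 76.9 / 27.36 = 4356 BTU/h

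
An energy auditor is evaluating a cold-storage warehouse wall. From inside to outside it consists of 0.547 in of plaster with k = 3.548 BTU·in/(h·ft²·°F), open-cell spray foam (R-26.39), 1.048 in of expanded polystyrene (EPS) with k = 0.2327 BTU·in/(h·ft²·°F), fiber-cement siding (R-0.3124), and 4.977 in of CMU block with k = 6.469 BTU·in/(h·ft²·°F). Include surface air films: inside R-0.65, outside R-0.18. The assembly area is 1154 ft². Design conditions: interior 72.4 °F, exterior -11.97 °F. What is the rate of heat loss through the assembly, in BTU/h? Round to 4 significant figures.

0.547/3.548 = 0.15417
1.048/0.2327 = 4.5037
4.977/6.469 = 0.76936
R_total = 0.65 + 0.15417 + 26.39 + 4.5037 + 0.3124 + 0.76936 + 0.18 = 32.96 ft²·°F·h/BTU
Q = A·ΔT/R = 1154 × (72.4 − (-11.97)) / 32.96 = 2954 BTU/h

2954 BTU/h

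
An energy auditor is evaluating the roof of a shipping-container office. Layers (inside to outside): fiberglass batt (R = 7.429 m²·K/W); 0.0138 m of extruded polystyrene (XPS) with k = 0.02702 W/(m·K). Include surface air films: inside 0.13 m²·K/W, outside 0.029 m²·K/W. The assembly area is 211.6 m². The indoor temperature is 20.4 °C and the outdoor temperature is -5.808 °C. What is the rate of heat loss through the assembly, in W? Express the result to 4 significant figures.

0.0138/0.02702 = 0.51073
R_total = 0.13 + 7.429 + 0.51073 + 0.029 = 8.0987 m²·K/W
Q = A·ΔT/R = 211.6 × (20.4 − (-5.808)) / 8.0987 = 684.75 W

684.8 W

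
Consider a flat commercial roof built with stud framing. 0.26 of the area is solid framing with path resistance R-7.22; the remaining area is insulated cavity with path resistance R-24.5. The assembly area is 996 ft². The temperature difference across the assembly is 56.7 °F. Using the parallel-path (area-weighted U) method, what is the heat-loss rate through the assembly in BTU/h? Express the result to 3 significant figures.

3740 BTU/h

U_eff = 0.74/24.5 + 0.26/7.22 = 0.0302 + 0.03601 = 0.06622
R_eff = 1/U_eff = 15.1 ft²·°F·h/BTU
Q = 996 × 56.7 / 15.1 = 3739 BTU/h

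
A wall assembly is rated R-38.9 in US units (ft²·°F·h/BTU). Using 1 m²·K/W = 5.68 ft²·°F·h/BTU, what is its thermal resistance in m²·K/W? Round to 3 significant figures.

6.85 m²·K/W

R_SI = 38.9/5.68 = 6.849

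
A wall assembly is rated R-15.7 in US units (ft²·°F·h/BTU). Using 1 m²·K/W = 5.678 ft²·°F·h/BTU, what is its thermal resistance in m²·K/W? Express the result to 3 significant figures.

2.77 m²·K/W

R_SI = 15.7/5.678 = 2.765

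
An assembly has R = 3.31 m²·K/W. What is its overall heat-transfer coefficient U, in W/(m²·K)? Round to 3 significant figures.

U = 1/R = 1/3.31 = 0.3021

0.302 W/(m²·K)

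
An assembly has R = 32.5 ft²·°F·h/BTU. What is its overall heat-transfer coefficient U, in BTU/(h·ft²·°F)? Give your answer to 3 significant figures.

U = 1/R = 1/32.5 = 0.03077

0.0308 BTU/(h·ft²·°F)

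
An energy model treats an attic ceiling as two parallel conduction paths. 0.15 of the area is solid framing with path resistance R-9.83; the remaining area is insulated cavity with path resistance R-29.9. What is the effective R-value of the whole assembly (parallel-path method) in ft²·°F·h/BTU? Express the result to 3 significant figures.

U_eff = 0.85/29.9 + 0.15/9.83 = 0.02843 + 0.01526 = 0.04369
R_eff = 1/U_eff = 22.89 ft²·°F·h/BTU

22.9 ft²·°F·h/BTU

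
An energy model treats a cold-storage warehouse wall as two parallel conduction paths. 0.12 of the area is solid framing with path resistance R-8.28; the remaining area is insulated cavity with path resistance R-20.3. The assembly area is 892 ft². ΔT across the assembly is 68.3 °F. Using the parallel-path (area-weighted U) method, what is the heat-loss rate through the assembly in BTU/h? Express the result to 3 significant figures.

U_eff = 0.88/20.3 + 0.12/8.28 = 0.04335 + 0.01449 = 0.05784
R_eff = 1/U_eff = 17.29 ft²·°F·h/BTU
Q = 892 × 68.3 / 17.29 = 3524 BTU/h

3520 BTU/h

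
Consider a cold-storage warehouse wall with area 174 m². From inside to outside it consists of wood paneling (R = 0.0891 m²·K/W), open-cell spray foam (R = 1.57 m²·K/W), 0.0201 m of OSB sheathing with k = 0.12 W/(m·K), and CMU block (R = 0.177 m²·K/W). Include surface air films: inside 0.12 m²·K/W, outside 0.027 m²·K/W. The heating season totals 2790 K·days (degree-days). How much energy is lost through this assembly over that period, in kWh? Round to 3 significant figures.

0.0201/0.12 = 0.1675
R_total = 0.12 + 0.0891 + 1.57 + 0.1675 + 0.177 + 0.027 = 2.151 m²·K/W
E = A × HDD × 24 / R / 1000 = 174 × 2790 × 24 / 2.151 / 1000 = 5418 kWh

5420 kWh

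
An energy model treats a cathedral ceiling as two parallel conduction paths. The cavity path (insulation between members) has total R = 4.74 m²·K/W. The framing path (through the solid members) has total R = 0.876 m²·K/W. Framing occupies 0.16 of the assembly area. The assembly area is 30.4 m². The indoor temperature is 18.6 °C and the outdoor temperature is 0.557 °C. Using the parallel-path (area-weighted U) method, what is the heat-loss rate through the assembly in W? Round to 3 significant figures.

U_eff = 0.84/4.74 + 0.16/0.876 = 0.1772 + 0.1826 = 0.3599
R_eff = 1/U_eff = 2.779 m²·K/W
Q = 30.4 × (18.6 − 0.557) / 2.779 = 197.4 W

197 W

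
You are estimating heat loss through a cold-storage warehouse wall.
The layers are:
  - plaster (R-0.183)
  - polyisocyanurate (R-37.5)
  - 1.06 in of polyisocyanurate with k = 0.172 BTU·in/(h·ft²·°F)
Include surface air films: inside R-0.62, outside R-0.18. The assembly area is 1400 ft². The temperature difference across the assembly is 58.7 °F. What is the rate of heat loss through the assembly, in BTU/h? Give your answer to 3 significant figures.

1840 BTU/h

1.06/0.172 = 6.163
R_total = 0.62 + 0.183 + 37.5 + 6.163 + 0.18 = 44.65 ft²·°F·h/BTU
Q = A·ΔT/R = 1400 × 58.7 / 44.65 = 1841 BTU/h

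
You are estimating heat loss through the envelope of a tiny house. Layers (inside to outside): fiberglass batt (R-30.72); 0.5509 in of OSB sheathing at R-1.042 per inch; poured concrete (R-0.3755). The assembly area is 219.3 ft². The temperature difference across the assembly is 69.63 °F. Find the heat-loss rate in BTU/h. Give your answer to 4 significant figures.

482.2 BTU/h

0.5509 × 1.042 = 0.57404
R_total = 30.72 + 0.57404 + 0.3755 = 31.67 ft²·°F·h/BTU
Q = A·ΔT/R = 219.3 × 69.63 / 31.67 = 482.16 BTU/h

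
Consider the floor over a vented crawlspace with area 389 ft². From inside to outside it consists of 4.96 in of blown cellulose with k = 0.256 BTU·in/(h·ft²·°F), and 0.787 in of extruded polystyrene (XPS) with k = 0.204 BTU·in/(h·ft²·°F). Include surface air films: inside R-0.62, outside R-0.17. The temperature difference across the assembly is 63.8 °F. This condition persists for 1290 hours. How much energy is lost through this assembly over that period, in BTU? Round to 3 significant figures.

4.96/0.256 = 19.38
0.787/0.204 = 3.858
R_total = 0.62 + 19.38 + 3.858 + 0.17 = 24.02 ft²·°F·h/BTU
Q = 389 × 63.8 / 24.02 = 1033 BTU/h
E = 1033 × 1290 = 1333000 BTU

1330000 BTU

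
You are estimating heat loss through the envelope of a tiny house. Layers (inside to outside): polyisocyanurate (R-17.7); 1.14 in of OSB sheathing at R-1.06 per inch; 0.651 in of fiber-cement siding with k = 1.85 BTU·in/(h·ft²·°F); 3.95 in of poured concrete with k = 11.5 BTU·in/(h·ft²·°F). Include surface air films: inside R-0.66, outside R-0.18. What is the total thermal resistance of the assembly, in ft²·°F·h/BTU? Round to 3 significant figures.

20.4 ft²·°F·h/BTU

1.14 × 1.06 = 1.208
0.651/1.85 = 0.3519
3.95/11.5 = 0.3435
R_total = 0.66 + 17.7 + 1.208 + 0.3519 + 0.3435 + 0.18 = 20.44 ft²·°F·h/BTU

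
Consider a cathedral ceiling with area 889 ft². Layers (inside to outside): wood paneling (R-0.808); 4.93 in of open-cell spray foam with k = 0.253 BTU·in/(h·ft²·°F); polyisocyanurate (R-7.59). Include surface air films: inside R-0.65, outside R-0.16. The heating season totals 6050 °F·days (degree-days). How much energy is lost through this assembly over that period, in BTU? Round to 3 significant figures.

4.93/0.253 = 19.49
R_total = 0.65 + 0.808 + 19.49 + 7.59 + 0.16 = 28.69 ft²·°F·h/BTU
E = A × HDD × 24 / R = 889 × 6050 × 24 / 28.69 = 4499000 BTU

4500000 BTU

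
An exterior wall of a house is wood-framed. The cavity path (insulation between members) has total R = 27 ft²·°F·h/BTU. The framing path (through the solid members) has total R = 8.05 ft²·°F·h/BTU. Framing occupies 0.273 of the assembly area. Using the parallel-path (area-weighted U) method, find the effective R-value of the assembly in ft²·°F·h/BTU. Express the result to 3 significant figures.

U_eff = 0.727/27 + 0.273/8.05 = 0.02693 + 0.03391 = 0.06084
R_eff = 1/U_eff = 16.44 ft²·°F·h/BTU

16.4 ft²·°F·h/BTU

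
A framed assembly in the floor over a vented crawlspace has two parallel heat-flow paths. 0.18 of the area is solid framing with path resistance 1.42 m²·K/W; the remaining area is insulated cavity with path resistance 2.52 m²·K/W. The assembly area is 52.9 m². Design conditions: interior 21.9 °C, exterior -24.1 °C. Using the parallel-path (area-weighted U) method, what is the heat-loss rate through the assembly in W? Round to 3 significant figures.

U_eff = 0.82/2.52 + 0.18/1.42 = 0.3254 + 0.1268 = 0.4522
R_eff = 1/U_eff = 2.212 m²·K/W
Q = 52.9 × (21.9 − (-24.1)) / 2.212 = 1100 W

1100 W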